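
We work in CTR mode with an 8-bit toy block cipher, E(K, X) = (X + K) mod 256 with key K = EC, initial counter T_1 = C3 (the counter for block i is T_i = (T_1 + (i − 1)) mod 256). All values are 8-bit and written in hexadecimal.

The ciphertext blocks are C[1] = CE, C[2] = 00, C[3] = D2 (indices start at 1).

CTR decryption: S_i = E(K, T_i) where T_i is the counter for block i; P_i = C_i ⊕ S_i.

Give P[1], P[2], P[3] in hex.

P[1] = 61, P[2] = B0, P[3] = 63

P[1]: T = C3, S = E(K, T) = AF; CE ⊕ AF = 61.
P[2]: T = C4, S = E(K, T) = B0; 00 ⊕ B0 = B0.
P[3]: T = C5, S = E(K, T) = B1; D2 ⊕ B1 = 63.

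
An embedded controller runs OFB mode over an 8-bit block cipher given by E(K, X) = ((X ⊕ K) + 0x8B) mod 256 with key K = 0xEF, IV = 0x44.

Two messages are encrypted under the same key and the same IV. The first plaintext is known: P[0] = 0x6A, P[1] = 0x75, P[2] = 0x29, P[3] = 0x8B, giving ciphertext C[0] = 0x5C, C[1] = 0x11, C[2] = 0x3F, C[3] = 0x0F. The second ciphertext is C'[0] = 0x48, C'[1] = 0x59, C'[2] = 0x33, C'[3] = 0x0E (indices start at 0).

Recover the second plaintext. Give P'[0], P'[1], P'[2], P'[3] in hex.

P'[0] = 0x7E, P'[1] = 0x3D, P'[2] = 0x25, P'[3] = 0x8A

In OFB with a reused IV, both messages share the same keystream S_i, so C_i ⊕ C'_i = P_i ⊕ P'_i and thus P'_i = P_i ⊕ C_i ⊕ C'_i.
P'[0]: 0x6A ⊕ 0x5C ⊕ 0x48 = 0x7E.
P'[1]: 0x75 ⊕ 0x11 ⊕ 0x59 = 0x3D.
P'[2]: 0x29 ⊕ 0x3F ⊕ 0x33 = 0x25.
P'[3]: 0x8B ⊕ 0x0F ⊕ 0x0E = 0x8A.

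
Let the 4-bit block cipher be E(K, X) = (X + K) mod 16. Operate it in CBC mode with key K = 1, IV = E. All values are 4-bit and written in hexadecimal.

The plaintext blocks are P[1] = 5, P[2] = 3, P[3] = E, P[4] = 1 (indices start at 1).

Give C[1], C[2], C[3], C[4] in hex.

C[1] = C, C[2] = 0, C[3] = F, C[4] = F

CBC encryption: C_i = E(K, P_i ⊕ C_{i−1}), with C_{0} = IV.
C[1]: P[1] ⊕ E = B; E(K, B) = C.
C[2]: P[2] ⊕ C = F; E(K, F) = 0.
C[3]: P[3] ⊕ 0 = E; E(K, E) = F.
C[4]: P[4] ⊕ F = E; E(K, E) = F.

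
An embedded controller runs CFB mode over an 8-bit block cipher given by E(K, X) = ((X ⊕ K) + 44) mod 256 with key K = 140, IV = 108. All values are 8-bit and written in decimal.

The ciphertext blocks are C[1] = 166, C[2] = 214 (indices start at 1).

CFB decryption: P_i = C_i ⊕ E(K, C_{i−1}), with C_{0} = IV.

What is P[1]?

P[1] = 170

P[1]: E(K, 108) = 12; 166 ⊕ 12 = 170.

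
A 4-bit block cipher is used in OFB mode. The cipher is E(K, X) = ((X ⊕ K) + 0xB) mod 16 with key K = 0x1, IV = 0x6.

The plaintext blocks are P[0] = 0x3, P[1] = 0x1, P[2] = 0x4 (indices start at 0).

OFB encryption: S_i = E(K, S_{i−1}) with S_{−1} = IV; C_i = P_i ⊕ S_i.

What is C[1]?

C[0]: S = E(K, 0x6) = 0x2; 0x3 ⊕ 0x2 = 0x1.
C[1]: S = E(K, 0x2) = 0xE; 0x1 ⊕ 0xE = 0xF.

C[1] = 0xF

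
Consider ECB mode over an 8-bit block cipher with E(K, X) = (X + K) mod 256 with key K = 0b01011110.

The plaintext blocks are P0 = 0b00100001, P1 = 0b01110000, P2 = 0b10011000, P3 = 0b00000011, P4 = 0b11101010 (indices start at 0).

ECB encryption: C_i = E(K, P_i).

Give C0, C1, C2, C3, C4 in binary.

C0: E(K, 0b00100001) = 0b01111111.
C1: E(K, 0b01110000) = 0b11001110.
C2: E(K, 0b10011000) = 0b11110110.
C3: E(K, 0b00000011) = 0b01100001.
C4: E(K, 0b11101010) = 0b01001000.

C0 = 0b01111111, C1 = 0b11001110, C2 = 0b11110110, C3 = 0b01100001, C4 = 0b01001000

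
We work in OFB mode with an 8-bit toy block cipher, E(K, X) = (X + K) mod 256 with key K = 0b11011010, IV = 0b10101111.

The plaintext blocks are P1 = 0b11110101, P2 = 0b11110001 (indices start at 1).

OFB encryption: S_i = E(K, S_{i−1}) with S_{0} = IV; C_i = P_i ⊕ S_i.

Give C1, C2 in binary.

C1 = 0b01111100, C2 = 0b10010010

C1: S = E(K, 0b10101111) = 0b10001001; 0b11110101 ⊕ 0b10001001 = 0b01111100.
C2: S = E(K, 0b10001001) = 0b01100011; 0b11110001 ⊕ 0b01100011 = 0b10010010.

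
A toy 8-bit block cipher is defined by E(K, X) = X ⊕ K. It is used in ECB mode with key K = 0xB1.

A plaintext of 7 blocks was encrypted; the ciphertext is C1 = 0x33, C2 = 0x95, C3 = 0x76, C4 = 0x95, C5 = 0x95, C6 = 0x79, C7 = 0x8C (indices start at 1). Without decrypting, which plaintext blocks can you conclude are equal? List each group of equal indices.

ECB encrypts each block independently with the same key, so equal ciphertext blocks imply equal plaintext blocks.
C2 = C4 = C5 = 0x95, so P2 = P4 = P5.

P2 = P4 = P5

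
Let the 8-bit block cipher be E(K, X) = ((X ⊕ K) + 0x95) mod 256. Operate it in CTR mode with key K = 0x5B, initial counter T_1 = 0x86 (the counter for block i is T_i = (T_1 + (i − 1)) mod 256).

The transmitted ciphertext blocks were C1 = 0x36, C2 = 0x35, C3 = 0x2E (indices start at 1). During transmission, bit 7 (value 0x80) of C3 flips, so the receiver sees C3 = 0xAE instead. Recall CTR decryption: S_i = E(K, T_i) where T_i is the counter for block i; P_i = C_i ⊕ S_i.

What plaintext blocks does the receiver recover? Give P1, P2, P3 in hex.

P1 = 0x44, P2 = 0x44, P3 = 0xC6

Only C3 changed, to 0xAE. In CTR, a change in C_i flips the same bit in P_i only; the keystream is unaffected. Decrypting the received ciphertext:
P1: T = 0x86, S = E(K, T) = 0x72; 0x36 ⊕ 0x72 = 0x44.
P2: T = 0x87, S = E(K, T) = 0x71; 0x35 ⊕ 0x71 = 0x44.
P3: T = 0x88, S = E(K, T) = 0x68; 0xAE ⊕ 0x68 = 0xC6.
Blocks that differ from the original plaintext: P3.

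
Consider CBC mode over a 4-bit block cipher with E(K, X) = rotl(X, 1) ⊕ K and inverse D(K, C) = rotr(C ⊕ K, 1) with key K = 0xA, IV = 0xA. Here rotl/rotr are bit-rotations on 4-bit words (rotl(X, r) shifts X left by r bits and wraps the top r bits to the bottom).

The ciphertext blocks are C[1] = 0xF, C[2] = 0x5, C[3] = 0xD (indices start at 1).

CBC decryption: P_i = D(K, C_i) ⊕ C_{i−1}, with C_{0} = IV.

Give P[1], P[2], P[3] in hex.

P[1] = 0x0, P[2] = 0x0, P[3] = 0xE

P[1]: D(K, 0xF) = 0xA; 0xA ⊕ 0xA = 0x0.
P[2]: D(K, 0x5) = 0xF; 0xF ⊕ 0xF = 0x0.
P[3]: D(K, 0xD) = 0xB; 0xB ⊕ 0x5 = 0xE.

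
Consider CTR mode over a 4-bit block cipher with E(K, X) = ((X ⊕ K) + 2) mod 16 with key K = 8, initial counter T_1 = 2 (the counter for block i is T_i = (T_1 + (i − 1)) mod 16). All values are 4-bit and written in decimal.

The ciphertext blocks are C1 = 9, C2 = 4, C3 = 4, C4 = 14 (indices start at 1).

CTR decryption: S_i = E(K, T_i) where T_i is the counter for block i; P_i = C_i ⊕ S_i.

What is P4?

P4 = 1

P4: T = 5, S = E(K, T) = 15; 14 ⊕ 15 = 1.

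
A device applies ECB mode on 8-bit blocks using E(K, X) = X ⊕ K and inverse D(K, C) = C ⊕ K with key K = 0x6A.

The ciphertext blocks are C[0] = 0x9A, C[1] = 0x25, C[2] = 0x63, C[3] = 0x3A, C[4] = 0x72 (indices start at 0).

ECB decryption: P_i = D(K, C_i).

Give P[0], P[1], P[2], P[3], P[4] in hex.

P[0] = 0xF0, P[1] = 0x4F, P[2] = 0x09, P[3] = 0x50, P[4] = 0x18

P[0]: D(K, 0x9A) = 0xF0.
P[1]: D(K, 0x25) = 0x4F.
P[2]: D(K, 0x63) = 0x09.
P[3]: D(K, 0x3A) = 0x50.
P[4]: D(K, 0x72) = 0x18.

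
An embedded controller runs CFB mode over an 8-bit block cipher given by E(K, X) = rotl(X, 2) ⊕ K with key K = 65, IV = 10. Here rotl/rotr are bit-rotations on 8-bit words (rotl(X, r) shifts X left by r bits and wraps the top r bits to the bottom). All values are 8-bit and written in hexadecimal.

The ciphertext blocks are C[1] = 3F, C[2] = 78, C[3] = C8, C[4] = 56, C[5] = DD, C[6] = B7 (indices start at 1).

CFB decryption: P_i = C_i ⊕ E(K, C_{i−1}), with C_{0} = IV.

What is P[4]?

P[4] = 10

P[4]: E(K, C8) = 46; 56 ⊕ 46 = 10.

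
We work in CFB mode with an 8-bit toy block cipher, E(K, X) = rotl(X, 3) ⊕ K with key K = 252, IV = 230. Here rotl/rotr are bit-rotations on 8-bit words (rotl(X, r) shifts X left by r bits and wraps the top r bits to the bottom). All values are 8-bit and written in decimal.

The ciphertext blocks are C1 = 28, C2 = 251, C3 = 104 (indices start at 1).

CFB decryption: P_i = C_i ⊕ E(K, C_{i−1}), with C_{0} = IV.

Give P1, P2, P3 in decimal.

P1: E(K, 230) = 203; 28 ⊕ 203 = 215.
P2: E(K, 28) = 28; 251 ⊕ 28 = 231.
P3: E(K, 251) = 35; 104 ⊕ 35 = 75.

P1 = 215, P2 = 231, P3 = 75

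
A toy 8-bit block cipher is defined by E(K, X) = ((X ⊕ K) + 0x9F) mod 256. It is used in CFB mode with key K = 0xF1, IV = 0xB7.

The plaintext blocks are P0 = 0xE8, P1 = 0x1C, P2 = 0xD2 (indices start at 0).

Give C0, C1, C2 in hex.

C0 = 0x0D, C1 = 0x87, C2 = 0xC7

CFB encryption: C_i = P_i ⊕ E(K, C_{i−1}), with C_{−1} = IV.
C0: E(K, 0xB7) = 0xE5; 0xE8 ⊕ 0xE5 = 0x0D.
C1: E(K, 0x0D) = 0x9B; 0x1C ⊕ 0x9B = 0x87.
C2: E(K, 0x87) = 0x15; 0xD2 ⊕ 0x15 = 0xC7.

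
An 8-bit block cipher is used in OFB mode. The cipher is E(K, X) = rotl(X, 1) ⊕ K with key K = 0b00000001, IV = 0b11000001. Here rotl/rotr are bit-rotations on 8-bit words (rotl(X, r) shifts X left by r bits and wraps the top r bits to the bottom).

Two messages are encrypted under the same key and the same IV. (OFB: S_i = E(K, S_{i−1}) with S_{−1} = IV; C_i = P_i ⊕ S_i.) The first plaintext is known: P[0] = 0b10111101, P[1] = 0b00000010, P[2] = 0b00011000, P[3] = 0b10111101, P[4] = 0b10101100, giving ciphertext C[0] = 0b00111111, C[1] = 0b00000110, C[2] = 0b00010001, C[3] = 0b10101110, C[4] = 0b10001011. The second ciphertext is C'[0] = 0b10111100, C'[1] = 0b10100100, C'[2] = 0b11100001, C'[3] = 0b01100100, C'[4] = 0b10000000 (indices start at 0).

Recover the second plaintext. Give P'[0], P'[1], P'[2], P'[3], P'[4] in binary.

In OFB with a reused IV, both messages share the same keystream S_i, so C_i ⊕ C'_i = P_i ⊕ P'_i and thus P'_i = P_i ⊕ C_i ⊕ C'_i.
P'[0]: 0b10111101 ⊕ 0b00111111 ⊕ 0b10111100 = 0b00111110.
P'[1]: 0b00000010 ⊕ 0b00000110 ⊕ 0b10100100 = 0b10100000.
P'[2]: 0b00011000 ⊕ 0b00010001 ⊕ 0b11100001 = 0b11101000.
P'[3]: 0b10111101 ⊕ 0b10101110 ⊕ 0b01100100 = 0b01110111.
P'[4]: 0b10101100 ⊕ 0b10001011 ⊕ 0b10000000 = 0b10100111.

P'[0] = 0b00111110, P'[1] = 0b10100000, P'[2] = 0b11101000, P'[3] = 0b01110111, P'[4] = 0b10100111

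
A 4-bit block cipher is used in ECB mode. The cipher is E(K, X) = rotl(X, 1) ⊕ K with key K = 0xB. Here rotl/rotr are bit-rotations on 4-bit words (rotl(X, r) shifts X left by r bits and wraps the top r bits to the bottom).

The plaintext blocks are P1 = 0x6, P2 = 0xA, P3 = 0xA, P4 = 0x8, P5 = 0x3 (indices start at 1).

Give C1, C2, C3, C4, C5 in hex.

C1 = 0x7, C2 = 0xE, C3 = 0xE, C4 = 0xA, C5 = 0xD

ECB encryption: C_i = E(K, P_i).
C1: E(K, 0x6) = 0x7.
C2: E(K, 0xA) = 0xE.
C3: E(K, 0xA) = 0xE.
C4: E(K, 0x8) = 0xA.
C5: E(K, 0x3) = 0xD.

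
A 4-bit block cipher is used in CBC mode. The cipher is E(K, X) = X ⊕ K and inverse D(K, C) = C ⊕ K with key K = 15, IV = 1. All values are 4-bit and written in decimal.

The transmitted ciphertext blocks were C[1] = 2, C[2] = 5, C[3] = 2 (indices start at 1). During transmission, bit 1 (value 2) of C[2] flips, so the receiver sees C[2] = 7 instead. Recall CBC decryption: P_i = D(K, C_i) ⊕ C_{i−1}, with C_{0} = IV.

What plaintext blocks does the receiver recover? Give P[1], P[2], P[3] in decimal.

Only C[2] changed, to 7. In CBC, a change in C_i garbles P_i and flips the same bit in P_{i+1}. Decrypting the received ciphertext:
P[1]: D(K, 2) = 13; 13 ⊕ 1 = 12.
P[2]: D(K, 7) = 8; 8 ⊕ 2 = 10.
P[3]: D(K, 2) = 13; 13 ⊕ 7 = 10.
Blocks that differ from the original plaintext: P[2], P[3].

P[1] = 12, P[2] = 10, P[3] = 10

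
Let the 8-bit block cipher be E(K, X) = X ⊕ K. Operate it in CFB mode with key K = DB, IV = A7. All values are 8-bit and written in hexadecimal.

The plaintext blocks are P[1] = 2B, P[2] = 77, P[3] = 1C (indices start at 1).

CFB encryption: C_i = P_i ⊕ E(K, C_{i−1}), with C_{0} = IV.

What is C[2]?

C[1]: E(K, A7) = 7C; 2B ⊕ 7C = 57.
C[2]: E(K, 57) = 8C; 77 ⊕ 8C = FB.

C[2] = FB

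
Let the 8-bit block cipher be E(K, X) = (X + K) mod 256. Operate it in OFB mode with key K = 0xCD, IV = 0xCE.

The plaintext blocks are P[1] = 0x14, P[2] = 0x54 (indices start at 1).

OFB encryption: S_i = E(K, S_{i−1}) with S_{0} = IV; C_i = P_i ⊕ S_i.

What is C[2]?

C[2] = 0x3C

C[1]: S = E(K, 0xCE) = 0x9B; 0x14 ⊕ 0x9B = 0x8F.
C[2]: S = E(K, 0x9B) = 0x68; 0x54 ⊕ 0x68 = 0x3C.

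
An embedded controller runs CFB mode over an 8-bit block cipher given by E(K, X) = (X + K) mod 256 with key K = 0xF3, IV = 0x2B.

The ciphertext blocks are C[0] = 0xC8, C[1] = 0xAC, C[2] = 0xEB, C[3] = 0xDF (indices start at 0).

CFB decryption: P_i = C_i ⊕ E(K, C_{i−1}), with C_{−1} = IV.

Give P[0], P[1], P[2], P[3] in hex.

P[0] = 0xD6, P[1] = 0x17, P[2] = 0x74, P[3] = 0x01

P[0]: E(K, 0x2B) = 0x1E; 0xC8 ⊕ 0x1E = 0xD6.
P[1]: E(K, 0xC8) = 0xBB; 0xAC ⊕ 0xBB = 0x17.
P[2]: E(K, 0xAC) = 0x9F; 0xEB ⊕ 0x9F = 0x74.
P[3]: E(K, 0xEB) = 0xDE; 0xDF ⊕ 0xDE = 0x01.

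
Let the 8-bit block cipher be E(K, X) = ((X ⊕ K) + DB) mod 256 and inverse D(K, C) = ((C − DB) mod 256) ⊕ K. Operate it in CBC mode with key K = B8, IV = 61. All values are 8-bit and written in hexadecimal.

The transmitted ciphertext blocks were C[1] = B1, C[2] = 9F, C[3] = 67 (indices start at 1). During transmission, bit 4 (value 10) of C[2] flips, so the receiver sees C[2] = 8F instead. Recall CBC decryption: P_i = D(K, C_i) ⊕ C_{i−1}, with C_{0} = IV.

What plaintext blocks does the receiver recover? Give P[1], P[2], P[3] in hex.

P[1] = 0F, P[2] = BD, P[3] = BB

Only C[2] changed, to 8F. In CBC, a change in C_i garbles P_i and flips the same bit in P_{i+1}. Decrypting the received ciphertext:
P[1]: D(K, B1) = 6E; 6E ⊕ 61 = 0F.
P[2]: D(K, 8F) = 0C; 0C ⊕ B1 = BD.
P[3]: D(K, 67) = 34; 34 ⊕ 8F = BB.
Blocks that differ from the original plaintext: P[2], P[3].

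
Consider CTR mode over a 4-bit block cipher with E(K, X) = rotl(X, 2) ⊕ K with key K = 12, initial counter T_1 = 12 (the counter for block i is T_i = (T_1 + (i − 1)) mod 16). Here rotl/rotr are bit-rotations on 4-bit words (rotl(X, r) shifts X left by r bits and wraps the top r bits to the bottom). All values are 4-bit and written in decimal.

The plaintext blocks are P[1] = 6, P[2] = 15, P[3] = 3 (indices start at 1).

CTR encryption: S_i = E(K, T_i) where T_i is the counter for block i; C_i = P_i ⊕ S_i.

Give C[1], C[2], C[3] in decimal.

C[1]: T = 12, S = E(K, T) = 15; 6 ⊕ 15 = 9.
C[2]: T = 13, S = E(K, T) = 11; 15 ⊕ 11 = 4.
C[3]: T = 14, S = E(K, T) = 7; 3 ⊕ 7 = 4.

C[1] = 9, C[2] = 4, C[3] = 4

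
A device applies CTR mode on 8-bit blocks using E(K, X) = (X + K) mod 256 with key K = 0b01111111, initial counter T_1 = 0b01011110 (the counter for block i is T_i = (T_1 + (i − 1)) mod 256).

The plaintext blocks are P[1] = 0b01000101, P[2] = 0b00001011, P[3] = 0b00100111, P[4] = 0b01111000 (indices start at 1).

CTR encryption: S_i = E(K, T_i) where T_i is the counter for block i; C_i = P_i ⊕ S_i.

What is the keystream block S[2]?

C[1]: T = 0b01011110, S = E(K, T) = 0b11011101; 0b01000101 ⊕ 0b11011101 = 0b10011000.
C[2]: T = 0b01011111, S = E(K, T) = 0b11011110; 0b00001011 ⊕ 0b11011110 = 0b11010101.
So S[2] = 0b11011110.

0b11011110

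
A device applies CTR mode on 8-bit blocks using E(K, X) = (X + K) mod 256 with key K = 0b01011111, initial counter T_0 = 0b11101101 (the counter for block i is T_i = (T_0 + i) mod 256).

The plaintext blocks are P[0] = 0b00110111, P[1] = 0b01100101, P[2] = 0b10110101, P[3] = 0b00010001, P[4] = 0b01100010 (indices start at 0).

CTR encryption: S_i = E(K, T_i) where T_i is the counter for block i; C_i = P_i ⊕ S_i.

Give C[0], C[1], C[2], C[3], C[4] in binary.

C[0] = 0b01111011, C[1] = 0b00101000, C[2] = 0b11111011, C[3] = 0b01011110, C[4] = 0b00110010

C[0]: T = 0b11101101, S = E(K, T) = 0b01001100; 0b00110111 ⊕ 0b01001100 = 0b01111011.
C[1]: T = 0b11101110, S = E(K, T) = 0b01001101; 0b01100101 ⊕ 0b01001101 = 0b00101000.
C[2]: T = 0b11101111, S = E(K, T) = 0b01001110; 0b10110101 ⊕ 0b01001110 = 0b11111011.
C[3]: T = 0b11110000, S = E(K, T) = 0b01001111; 0b00010001 ⊕ 0b01001111 = 0b01011110.
C[4]: T = 0b11110001, S = E(K, T) = 0b01010000; 0b01100010 ⊕ 0b01010000 = 0b00110010.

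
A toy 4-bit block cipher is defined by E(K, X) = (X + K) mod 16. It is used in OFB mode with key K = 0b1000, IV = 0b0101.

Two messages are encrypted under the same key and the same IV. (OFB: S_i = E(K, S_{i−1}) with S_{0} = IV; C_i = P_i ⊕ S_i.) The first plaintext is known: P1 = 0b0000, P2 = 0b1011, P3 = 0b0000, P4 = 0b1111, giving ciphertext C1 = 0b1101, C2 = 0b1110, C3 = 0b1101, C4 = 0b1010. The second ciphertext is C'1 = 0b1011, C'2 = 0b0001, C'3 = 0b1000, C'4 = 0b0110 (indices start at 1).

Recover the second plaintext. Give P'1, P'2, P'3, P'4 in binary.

P'1 = 0b0110, P'2 = 0b0100, P'3 = 0b0101, P'4 = 0b0011

In OFB with a reused IV, both messages share the same keystream S_i, so C_i ⊕ C'_i = P_i ⊕ P'_i and thus P'_i = P_i ⊕ C_i ⊕ C'_i.
P'1: 0b0000 ⊕ 0b1101 ⊕ 0b1011 = 0b0110.
P'2: 0b1011 ⊕ 0b1110 ⊕ 0b0001 = 0b0100.
P'3: 0b0000 ⊕ 0b1101 ⊕ 0b1000 = 0b0101.
P'4: 0b1111 ⊕ 0b1010 ⊕ 0b0110 = 0b0011.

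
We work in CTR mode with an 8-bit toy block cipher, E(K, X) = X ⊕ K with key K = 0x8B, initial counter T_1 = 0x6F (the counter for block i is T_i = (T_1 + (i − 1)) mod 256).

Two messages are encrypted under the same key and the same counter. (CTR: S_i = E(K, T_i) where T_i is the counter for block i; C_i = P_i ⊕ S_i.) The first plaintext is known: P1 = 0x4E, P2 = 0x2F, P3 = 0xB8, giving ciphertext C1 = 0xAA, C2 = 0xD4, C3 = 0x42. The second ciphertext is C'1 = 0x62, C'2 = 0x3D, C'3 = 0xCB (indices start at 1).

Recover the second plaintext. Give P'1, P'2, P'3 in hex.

P'1 = 0x86, P'2 = 0xC6, P'3 = 0x31

In CTR with a reused counter, both messages share the same keystream S_i, so C_i ⊕ C'_i = P_i ⊕ P'_i and thus P'_i = P_i ⊕ C_i ⊕ C'_i.
P'1: 0x4E ⊕ 0xAA ⊕ 0x62 = 0x86.
P'2: 0x2F ⊕ 0xD4 ⊕ 0x3D = 0xC6.
P'3: 0xB8 ⊕ 0x42 ⊕ 0xCB = 0x31.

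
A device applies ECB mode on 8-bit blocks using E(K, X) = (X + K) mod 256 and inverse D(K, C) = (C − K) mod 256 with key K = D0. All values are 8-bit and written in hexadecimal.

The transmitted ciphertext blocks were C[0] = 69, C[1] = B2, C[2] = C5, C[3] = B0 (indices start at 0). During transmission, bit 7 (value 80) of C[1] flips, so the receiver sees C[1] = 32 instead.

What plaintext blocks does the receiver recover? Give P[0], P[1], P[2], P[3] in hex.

ECB decryption: P_i = D(K, C_i).
Only C[1] changed, to 32. In ECB, a change in C_i affects only P_i. Decrypting the received ciphertext:
P[0]: D(K, 69) = 99.
P[1]: D(K, 32) = 62.
P[2]: D(K, C5) = F5.
P[3]: D(K, B0) = E0.
Blocks that differ from the original plaintext: P[1].

P[0] = 99, P[1] = 62, P[2] = F5, P[3] = E0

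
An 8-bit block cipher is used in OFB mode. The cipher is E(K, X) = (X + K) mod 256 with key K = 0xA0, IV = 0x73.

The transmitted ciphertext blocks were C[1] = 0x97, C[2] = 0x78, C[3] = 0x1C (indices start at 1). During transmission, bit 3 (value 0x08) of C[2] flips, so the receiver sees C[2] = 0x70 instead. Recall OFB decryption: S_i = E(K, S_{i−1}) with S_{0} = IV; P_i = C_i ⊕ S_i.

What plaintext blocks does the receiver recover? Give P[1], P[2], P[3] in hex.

P[1] = 0x84, P[2] = 0xC3, P[3] = 0x4F

Only C[2] changed, to 0x70. In OFB, a change in C_i flips the same bit in P_i only; the keystream is unaffected. Decrypting the received ciphertext:
P[1]: S = E(K, 0x73) = 0x13; 0x97 ⊕ 0x13 = 0x84.
P[2]: S = E(K, 0x13) = 0xB3; 0x70 ⊕ 0xB3 = 0xC3.
P[3]: S = E(K, 0xB3) = 0x53; 0x1C ⊕ 0x53 = 0x4F.
Blocks that differ from the original plaintext: P[2].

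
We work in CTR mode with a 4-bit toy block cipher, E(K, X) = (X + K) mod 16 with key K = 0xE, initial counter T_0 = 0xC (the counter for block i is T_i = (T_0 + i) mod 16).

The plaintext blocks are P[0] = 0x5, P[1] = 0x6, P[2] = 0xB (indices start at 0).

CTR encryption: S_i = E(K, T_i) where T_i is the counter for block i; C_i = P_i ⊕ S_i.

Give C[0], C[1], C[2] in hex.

C[0] = 0xF, C[1] = 0xD, C[2] = 0x7

C[0]: T = 0xC, S = E(K, T) = 0xA; 0x5 ⊕ 0xA = 0xF.
C[1]: T = 0xD, S = E(K, T) = 0xB; 0x6 ⊕ 0xB = 0xD.
C[2]: T = 0xE, S = E(K, T) = 0xC; 0xB ⊕ 0xC = 0x7.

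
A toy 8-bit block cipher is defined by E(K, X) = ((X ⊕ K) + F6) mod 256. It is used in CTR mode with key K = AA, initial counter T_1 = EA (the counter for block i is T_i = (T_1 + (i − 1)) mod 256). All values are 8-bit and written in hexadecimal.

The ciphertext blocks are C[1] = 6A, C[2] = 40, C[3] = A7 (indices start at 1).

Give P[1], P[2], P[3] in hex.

P[1] = 5C, P[2] = 77, P[3] = 9B

CTR decryption: S_i = E(K, T_i) where T_i is the counter for block i; P_i = C_i ⊕ S_i.
P[1]: T = EA, S = E(K, T) = 36; 6A ⊕ 36 = 5C.
P[2]: T = EB, S = E(K, T) = 37; 40 ⊕ 37 = 77.
P[3]: T = EC, S = E(K, T) = 3C; A7 ⊕ 3C = 9B.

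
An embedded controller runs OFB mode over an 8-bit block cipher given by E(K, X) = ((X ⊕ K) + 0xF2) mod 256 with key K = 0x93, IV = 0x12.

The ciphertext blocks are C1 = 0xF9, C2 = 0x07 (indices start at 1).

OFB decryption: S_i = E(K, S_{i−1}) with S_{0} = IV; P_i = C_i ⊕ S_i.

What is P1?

P1 = 0x8A

P1: S = E(K, 0x12) = 0x73; 0xF9 ⊕ 0x73 = 0x8A.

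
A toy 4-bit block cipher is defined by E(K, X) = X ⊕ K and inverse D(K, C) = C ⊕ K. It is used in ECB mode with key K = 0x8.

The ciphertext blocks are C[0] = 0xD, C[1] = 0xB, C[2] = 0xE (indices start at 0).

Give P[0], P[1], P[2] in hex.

ECB decryption: P_i = D(K, C_i).
P[0]: D(K, 0xD) = 0x5.
P[1]: D(K, 0xB) = 0x3.
P[2]: D(K, 0xE) = 0x6.

P[0] = 0x5, P[1] = 0x3, P[2] = 0x6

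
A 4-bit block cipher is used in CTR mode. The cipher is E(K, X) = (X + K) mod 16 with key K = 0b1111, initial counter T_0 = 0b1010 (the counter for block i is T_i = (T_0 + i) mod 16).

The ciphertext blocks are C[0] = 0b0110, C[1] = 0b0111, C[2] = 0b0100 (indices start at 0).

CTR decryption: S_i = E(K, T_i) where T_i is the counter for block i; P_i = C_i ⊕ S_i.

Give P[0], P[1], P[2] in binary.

P[0]: T = 0b1010, S = E(K, T) = 0b1001; 0b0110 ⊕ 0b1001 = 0b1111.
P[1]: T = 0b1011, S = E(K, T) = 0b1010; 0b0111 ⊕ 0b1010 = 0b1101.
P[2]: T = 0b1100, S = E(K, T) = 0b1011; 0b0100 ⊕ 0b1011 = 0b1111.

P[0] = 0b1111, P[1] = 0b1101, P[2] = 0b1111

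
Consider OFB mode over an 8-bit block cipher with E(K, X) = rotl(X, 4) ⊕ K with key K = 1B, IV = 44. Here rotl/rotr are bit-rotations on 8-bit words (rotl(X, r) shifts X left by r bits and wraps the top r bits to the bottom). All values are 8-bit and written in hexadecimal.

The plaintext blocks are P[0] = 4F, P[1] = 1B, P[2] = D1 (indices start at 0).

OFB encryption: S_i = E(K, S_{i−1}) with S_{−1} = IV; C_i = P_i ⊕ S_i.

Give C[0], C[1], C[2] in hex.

C[0] = 10, C[1] = F5, C[2] = 24

C[0]: S = E(K, 44) = 5F; 4F ⊕ 5F = 10.
C[1]: S = E(K, 5F) = EE; 1B ⊕ EE = F5.
C[2]: S = E(K, EE) = F5; D1 ⊕ F5 = 24.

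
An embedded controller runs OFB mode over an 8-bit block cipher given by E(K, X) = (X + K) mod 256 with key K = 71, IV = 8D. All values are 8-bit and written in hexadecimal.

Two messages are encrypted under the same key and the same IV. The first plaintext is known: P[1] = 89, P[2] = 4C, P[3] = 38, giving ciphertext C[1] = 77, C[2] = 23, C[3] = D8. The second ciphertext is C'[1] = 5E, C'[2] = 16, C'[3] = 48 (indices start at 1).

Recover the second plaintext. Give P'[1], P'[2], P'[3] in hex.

In OFB with a reused IV, both messages share the same keystream S_i, so C_i ⊕ C'_i = P_i ⊕ P'_i and thus P'_i = P_i ⊕ C_i ⊕ C'_i.
P'[1]: 89 ⊕ 77 ⊕ 5E = A0.
P'[2]: 4C ⊕ 23 ⊕ 16 = 79.
P'[3]: 38 ⊕ D8 ⊕ 48 = A8.

P'[1] = A0, P'[2] = 79, P'[3] = A8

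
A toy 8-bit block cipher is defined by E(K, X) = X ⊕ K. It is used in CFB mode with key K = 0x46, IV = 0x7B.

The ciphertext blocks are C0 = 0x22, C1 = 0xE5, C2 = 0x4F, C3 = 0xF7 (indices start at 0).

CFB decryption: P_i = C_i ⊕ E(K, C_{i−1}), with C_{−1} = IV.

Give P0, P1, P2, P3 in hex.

P0 = 0x1F, P1 = 0x81, P2 = 0xEC, P3 = 0xFE

P0: E(K, 0x7B) = 0x3D; 0x22 ⊕ 0x3D = 0x1F.
P1: E(K, 0x22) = 0x64; 0xE5 ⊕ 0x64 = 0x81.
P2: E(K, 0xE5) = 0xA3; 0x4F ⊕ 0xA3 = 0xEC.
P3: E(K, 0x4F) = 0x09; 0xF7 ⊕ 0x09 = 0xFE.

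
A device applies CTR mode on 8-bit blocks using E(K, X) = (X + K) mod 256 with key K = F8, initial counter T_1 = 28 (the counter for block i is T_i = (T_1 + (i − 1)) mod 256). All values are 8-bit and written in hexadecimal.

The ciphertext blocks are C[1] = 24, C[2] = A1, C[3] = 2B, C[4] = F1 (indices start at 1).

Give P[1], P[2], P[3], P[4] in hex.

CTR decryption: S_i = E(K, T_i) where T_i is the counter for block i; P_i = C_i ⊕ S_i.
P[1]: T = 28, S = E(K, T) = 20; 24 ⊕ 20 = 04.
P[2]: T = 29, S = E(K, T) = 21; A1 ⊕ 21 = 80.
P[3]: T = 2A, S = E(K, T) = 22; 2B ⊕ 22 = 09.
P[4]: T = 2B, S = E(K, T) = 23; F1 ⊕ 23 = D2.

P[1] = 04, P[2] = 80, P[3] = 09, P[4] = D2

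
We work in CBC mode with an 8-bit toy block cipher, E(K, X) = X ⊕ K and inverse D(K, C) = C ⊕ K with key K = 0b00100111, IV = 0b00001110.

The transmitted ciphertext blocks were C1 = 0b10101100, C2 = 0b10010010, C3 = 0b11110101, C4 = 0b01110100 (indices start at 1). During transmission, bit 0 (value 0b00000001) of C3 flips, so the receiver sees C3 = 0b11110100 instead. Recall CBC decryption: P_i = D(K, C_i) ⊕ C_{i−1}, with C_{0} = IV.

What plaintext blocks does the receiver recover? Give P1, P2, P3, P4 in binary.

P1 = 0b10000101, P2 = 0b00011001, P3 = 0b01000001, P4 = 0b10100111

Only C3 changed, to 0b11110100. In CBC, a change in C_i garbles P_i and flips the same bit in P_{i+1}. Decrypting the received ciphertext:
P1: D(K, 0b10101100) = 0b10001011; 0b10001011 ⊕ 0b00001110 = 0b10000101.
P2: D(K, 0b10010010) = 0b10110101; 0b10110101 ⊕ 0b10101100 = 0b00011001.
P3: D(K, 0b11110100) = 0b11010011; 0b11010011 ⊕ 0b10010010 = 0b01000001.
P4: D(K, 0b01110100) = 0b01010011; 0b01010011 ⊕ 0b11110100 = 0b10100111.
Blocks that differ from the original plaintext: P3, P4.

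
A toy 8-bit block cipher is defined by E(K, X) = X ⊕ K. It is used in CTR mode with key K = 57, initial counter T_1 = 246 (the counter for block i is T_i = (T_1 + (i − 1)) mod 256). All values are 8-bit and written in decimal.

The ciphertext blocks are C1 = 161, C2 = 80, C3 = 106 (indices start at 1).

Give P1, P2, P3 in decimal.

P1 = 110, P2 = 158, P3 = 171

CTR decryption: S_i = E(K, T_i) where T_i is the counter for block i; P_i = C_i ⊕ S_i.
P1: T = 246, S = E(K, T) = 207; 161 ⊕ 207 = 110.
P2: T = 247, S = E(K, T) = 206; 80 ⊕ 206 = 158.
P3: T = 248, S = E(K, T) = 193; 106 ⊕ 193 = 171.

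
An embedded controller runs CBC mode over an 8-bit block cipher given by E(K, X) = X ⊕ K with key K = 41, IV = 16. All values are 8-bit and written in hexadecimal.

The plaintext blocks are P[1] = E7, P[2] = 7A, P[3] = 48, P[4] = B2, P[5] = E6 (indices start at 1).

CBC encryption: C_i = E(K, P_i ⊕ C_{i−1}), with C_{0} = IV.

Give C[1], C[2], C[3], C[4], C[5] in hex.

C[1] = B0, C[2] = 8B, C[3] = 82, C[4] = 71, C[5] = D6

C[1]: P[1] ⊕ 16 = F1; E(K, F1) = B0.
C[2]: P[2] ⊕ B0 = CA; E(K, CA) = 8B.
C[3]: P[3] ⊕ 8B = C3; E(K, C3) = 82.
C[4]: P[4] ⊕ 82 = 30; E(K, 30) = 71.
C[5]: P[5] ⊕ 71 = 97; E(K, 97) = D6.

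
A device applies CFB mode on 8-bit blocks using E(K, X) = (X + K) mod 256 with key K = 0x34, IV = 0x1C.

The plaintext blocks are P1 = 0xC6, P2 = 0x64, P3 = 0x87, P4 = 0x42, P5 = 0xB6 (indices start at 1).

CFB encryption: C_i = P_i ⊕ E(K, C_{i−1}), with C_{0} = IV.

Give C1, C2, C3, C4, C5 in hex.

C1: E(K, 0x1C) = 0x50; 0xC6 ⊕ 0x50 = 0x96.
C2: E(K, 0x96) = 0xCA; 0x64 ⊕ 0xCA = 0xAE.
C3: E(K, 0xAE) = 0xE2; 0x87 ⊕ 0xE2 = 0x65.
C4: E(K, 0x65) = 0x99; 0x42 ⊕ 0x99 = 0xDB.
C5: E(K, 0xDB) = 0x0F; 0xB6 ⊕ 0x0F = 0xB9.

C1 = 0x96, C2 = 0xAE, C3 = 0x65, C4 = 0xDB, C5 = 0xB9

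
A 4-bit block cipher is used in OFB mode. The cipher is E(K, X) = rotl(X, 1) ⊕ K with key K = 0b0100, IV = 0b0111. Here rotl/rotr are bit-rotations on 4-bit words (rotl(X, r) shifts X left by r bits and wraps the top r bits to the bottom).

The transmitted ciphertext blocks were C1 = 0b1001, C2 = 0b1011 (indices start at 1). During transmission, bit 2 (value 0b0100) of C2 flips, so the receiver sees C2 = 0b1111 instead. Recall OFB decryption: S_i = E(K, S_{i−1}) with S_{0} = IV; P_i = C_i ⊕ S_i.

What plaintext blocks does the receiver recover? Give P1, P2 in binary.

P1 = 0b0011, P2 = 0b1110

Only C2 changed, to 0b1111. In OFB, a change in C_i flips the same bit in P_i only; the keystream is unaffected. Decrypting the received ciphertext:
P1: S = E(K, 0b0111) = 0b1010; 0b1001 ⊕ 0b1010 = 0b0011.
P2: S = E(K, 0b1010) = 0b0001; 0b1111 ⊕ 0b0001 = 0b1110.
Blocks that differ from the original plaintext: P2.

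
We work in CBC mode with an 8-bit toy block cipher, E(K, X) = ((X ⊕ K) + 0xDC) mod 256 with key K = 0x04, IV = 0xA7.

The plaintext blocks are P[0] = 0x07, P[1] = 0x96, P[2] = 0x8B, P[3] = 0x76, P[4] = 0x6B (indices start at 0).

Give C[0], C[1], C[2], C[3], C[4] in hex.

CBC encryption: C_i = E(K, P_i ⊕ C_{i−1}), with C_{−1} = IV.
C[0]: P[0] ⊕ 0xA7 = 0xA0; E(K, 0xA0) = 0x80.
C[1]: P[1] ⊕ 0x80 = 0x16; E(K, 0x16) = 0xEE.
C[2]: P[2] ⊕ 0xEE = 0x65; E(K, 0x65) = 0x3D.
C[3]: P[3] ⊕ 0x3D = 0x4B; E(K, 0x4B) = 0x2B.
C[4]: P[4] ⊕ 0x2B = 0x40; E(K, 0x40) = 0x20.

C[0] = 0x80, C[1] = 0xEE, C[2] = 0x3D, C[3] = 0x2B, C[4] = 0x20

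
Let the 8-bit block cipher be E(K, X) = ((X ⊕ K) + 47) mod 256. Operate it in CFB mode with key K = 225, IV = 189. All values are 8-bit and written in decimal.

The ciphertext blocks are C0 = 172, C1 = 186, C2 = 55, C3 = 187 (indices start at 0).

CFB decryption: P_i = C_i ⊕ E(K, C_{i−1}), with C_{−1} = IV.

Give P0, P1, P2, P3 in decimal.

P0: E(K, 189) = 139; 172 ⊕ 139 = 39.
P1: E(K, 172) = 124; 186 ⊕ 124 = 198.
P2: E(K, 186) = 138; 55 ⊕ 138 = 189.
P3: E(K, 55) = 5; 187 ⊕ 5 = 190.

P0 = 39, P1 = 198, P2 = 189, P3 = 190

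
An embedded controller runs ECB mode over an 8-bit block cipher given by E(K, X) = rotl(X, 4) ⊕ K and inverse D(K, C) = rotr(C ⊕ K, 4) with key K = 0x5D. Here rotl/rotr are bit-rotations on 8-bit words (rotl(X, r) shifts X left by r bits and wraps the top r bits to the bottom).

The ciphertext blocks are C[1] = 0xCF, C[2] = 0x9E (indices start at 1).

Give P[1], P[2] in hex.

ECB decryption: P_i = D(K, C_i).
P[1]: D(K, 0xCF) = 0x29.
P[2]: D(K, 0x9E) = 0x3C.

P[1] = 0x29, P[2] = 0x3C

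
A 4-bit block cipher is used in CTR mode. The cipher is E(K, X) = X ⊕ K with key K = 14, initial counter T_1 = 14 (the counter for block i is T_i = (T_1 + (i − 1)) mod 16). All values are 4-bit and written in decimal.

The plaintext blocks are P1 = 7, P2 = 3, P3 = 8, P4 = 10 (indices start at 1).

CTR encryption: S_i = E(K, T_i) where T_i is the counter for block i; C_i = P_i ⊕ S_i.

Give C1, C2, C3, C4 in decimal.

C1: T = 14, S = E(K, T) = 0; 7 ⊕ 0 = 7.
C2: T = 15, S = E(K, T) = 1; 3 ⊕ 1 = 2.
C3: T = 0, S = E(K, T) = 14; 8 ⊕ 14 = 6.
C4: T = 1, S = E(K, T) = 15; 10 ⊕ 15 = 5.

C1 = 7, C2 = 2, C3 = 6, C4 = 5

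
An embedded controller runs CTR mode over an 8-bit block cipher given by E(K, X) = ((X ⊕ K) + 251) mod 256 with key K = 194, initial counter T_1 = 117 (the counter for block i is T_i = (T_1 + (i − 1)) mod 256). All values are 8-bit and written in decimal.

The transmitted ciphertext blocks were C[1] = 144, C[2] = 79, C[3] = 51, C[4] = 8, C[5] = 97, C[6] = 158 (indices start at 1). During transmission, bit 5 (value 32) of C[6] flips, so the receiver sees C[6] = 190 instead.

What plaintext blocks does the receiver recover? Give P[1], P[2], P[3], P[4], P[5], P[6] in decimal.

CTR decryption: S_i = E(K, T_i) where T_i is the counter for block i; P_i = C_i ⊕ S_i.
Only C[6] changed, to 190. In CTR, a change in C_i flips the same bit in P_i only; the keystream is unaffected. Decrypting the received ciphertext:
P[1]: T = 117, S = E(K, T) = 178; 144 ⊕ 178 = 34.
P[2]: T = 118, S = E(K, T) = 175; 79 ⊕ 175 = 224.
P[3]: T = 119, S = E(K, T) = 176; 51 ⊕ 176 = 131.
P[4]: T = 120, S = E(K, T) = 181; 8 ⊕ 181 = 189.
P[5]: T = 121, S = E(K, T) = 182; 97 ⊕ 182 = 215.
P[6]: T = 122, S = E(K, T) = 179; 190 ⊕ 179 = 13.
Blocks that differ from the original plaintext: P[6].

P[1] = 34, P[2] = 224, P[3] = 131, P[4] = 189, P[5] = 215, P[6] = 13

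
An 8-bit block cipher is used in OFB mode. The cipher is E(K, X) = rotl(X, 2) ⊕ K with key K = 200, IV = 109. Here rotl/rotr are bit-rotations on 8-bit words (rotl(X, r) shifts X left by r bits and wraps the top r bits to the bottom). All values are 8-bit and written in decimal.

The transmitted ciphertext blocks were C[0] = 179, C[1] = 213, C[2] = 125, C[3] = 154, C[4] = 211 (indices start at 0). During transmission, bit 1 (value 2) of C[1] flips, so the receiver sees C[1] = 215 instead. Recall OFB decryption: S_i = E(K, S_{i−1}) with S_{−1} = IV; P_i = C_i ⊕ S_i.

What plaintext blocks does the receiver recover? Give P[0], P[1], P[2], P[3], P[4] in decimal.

Only C[1] changed, to 215. In OFB, a change in C_i flips the same bit in P_i only; the keystream is unaffected. Decrypting the received ciphertext:
P[0]: S = E(K, 109) = 125; 179 ⊕ 125 = 206.
P[1]: S = E(K, 125) = 61; 215 ⊕ 61 = 234.
P[2]: S = E(K, 61) = 60; 125 ⊕ 60 = 65.
P[3]: S = E(K, 60) = 56; 154 ⊕ 56 = 162.
P[4]: S = E(K, 56) = 40; 211 ⊕ 40 = 251.
Blocks that differ from the original plaintext: P[1].

P[0] = 206, P[1] = 234, P[2] = 65, P[3] = 162, P[4] = 251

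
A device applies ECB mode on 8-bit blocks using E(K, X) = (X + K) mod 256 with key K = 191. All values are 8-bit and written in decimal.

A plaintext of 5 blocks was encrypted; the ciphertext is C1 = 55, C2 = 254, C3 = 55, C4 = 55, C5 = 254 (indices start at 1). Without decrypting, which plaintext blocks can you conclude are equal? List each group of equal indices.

ECB encrypts each block independently with the same key, so equal ciphertext blocks imply equal plaintext blocks.
C1 = C3 = C4 = 55, so P1 = P3 = P4.
C2 = C5 = 254, so P2 = P5.

P1 = P3 = P4; P2 = P5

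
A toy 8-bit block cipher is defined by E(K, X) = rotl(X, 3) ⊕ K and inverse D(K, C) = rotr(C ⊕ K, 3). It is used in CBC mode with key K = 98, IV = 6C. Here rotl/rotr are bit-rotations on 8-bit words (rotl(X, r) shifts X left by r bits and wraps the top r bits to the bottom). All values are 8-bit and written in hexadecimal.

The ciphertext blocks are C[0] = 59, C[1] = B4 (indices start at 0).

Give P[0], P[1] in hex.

CBC decryption: P_i = D(K, C_i) ⊕ C_{i−1}, with C_{−1} = IV.
P[0]: D(K, 59) = 38; 38 ⊕ 6C = 54.
P[1]: D(K, B4) = 85; 85 ⊕ 59 = DC.

P[0] = 54, P[1] = DC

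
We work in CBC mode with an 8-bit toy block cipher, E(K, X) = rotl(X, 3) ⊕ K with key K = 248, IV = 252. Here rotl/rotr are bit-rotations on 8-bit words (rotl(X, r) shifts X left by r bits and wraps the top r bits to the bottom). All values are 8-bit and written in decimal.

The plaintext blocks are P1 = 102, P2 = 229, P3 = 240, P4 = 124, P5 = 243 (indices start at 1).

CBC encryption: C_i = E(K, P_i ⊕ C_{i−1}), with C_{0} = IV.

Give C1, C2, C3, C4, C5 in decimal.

C1: P1 ⊕ 252 = 154; E(K, 154) = 44.
C2: P2 ⊕ 44 = 201; E(K, 201) = 182.
C3: P3 ⊕ 182 = 70; E(K, 70) = 202.
C4: P4 ⊕ 202 = 182; E(K, 182) = 77.
C5: P5 ⊕ 77 = 190; E(K, 190) = 13.

C1 = 44, C2 = 182, C3 = 202, C4 = 77, C5 = 13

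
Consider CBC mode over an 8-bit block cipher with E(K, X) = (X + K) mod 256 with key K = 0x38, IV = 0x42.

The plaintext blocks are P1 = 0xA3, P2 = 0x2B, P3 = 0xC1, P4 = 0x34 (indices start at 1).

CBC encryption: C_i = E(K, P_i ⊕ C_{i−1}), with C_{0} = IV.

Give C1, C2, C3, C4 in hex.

C1: P1 ⊕ 0x42 = 0xE1; E(K, 0xE1) = 0x19.
C2: P2 ⊕ 0x19 = 0x32; E(K, 0x32) = 0x6A.
C3: P3 ⊕ 0x6A = 0xAB; E(K, 0xAB) = 0xE3.
C4: P4 ⊕ 0xE3 = 0xD7; E(K, 0xD7) = 0x0F.

C1 = 0x19, C2 = 0x6A, C3 = 0xE3, C4 = 0x0F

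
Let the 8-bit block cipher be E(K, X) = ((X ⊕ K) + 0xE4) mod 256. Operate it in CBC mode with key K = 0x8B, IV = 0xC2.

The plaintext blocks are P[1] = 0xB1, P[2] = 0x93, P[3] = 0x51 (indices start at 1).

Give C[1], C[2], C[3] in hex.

CBC encryption: C_i = E(K, P_i ⊕ C_{i−1}), with C_{0} = IV.
C[1]: P[1] ⊕ 0xC2 = 0x73; E(K, 0x73) = 0xDC.
C[2]: P[2] ⊕ 0xDC = 0x4F; E(K, 0x4F) = 0xA8.
C[3]: P[3] ⊕ 0xA8 = 0xF9; E(K, 0xF9) = 0x56.

C[1] = 0xDC, C[2] = 0xA8, C[3] = 0x56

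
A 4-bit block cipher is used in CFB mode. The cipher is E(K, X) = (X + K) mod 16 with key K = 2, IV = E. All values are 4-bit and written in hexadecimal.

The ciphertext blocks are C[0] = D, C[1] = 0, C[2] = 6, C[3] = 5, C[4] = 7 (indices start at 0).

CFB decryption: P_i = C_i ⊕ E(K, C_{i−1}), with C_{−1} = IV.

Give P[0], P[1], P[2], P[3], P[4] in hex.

P[0]: E(K, E) = 0; D ⊕ 0 = D.
P[1]: E(K, D) = F; 0 ⊕ F = F.
P[2]: E(K, 0) = 2; 6 ⊕ 2 = 4.
P[3]: E(K, 6) = 8; 5 ⊕ 8 = D.
P[4]: E(K, 5) = 7; 7 ⊕ 7 = 0.

P[0] = D, P[1] = F, P[2] = 4, P[3] = D, P[4] = 0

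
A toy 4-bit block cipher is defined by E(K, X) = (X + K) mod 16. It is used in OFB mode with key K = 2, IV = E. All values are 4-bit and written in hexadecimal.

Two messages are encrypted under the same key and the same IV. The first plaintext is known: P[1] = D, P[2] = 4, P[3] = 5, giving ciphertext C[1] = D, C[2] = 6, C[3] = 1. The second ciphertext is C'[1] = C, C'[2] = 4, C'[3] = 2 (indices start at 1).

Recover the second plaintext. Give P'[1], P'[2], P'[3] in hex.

In OFB with a reused IV, both messages share the same keystream S_i, so C_i ⊕ C'_i = P_i ⊕ P'_i and thus P'_i = P_i ⊕ C_i ⊕ C'_i.
P'[1]: D ⊕ D ⊕ C = C.
P'[2]: 4 ⊕ 6 ⊕ 4 = 6.
P'[3]: 5 ⊕ 1 ⊕ 2 = 6.

P'[1] = C, P'[2] = 6, P'[3] = 6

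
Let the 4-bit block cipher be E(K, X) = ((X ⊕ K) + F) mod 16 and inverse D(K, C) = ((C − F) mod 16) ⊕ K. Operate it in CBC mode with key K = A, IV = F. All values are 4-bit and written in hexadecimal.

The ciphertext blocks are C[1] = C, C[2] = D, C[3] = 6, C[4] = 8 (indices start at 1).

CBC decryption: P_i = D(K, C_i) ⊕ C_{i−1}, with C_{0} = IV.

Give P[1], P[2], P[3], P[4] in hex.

P[1] = 8, P[2] = 8, P[3] = 0, P[4] = 5

P[1]: D(K, C) = 7; 7 ⊕ F = 8.
P[2]: D(K, D) = 4; 4 ⊕ C = 8.
P[3]: D(K, 6) = D; D ⊕ D = 0.
P[4]: D(K, 8) = 3; 3 ⊕ 6 = 5.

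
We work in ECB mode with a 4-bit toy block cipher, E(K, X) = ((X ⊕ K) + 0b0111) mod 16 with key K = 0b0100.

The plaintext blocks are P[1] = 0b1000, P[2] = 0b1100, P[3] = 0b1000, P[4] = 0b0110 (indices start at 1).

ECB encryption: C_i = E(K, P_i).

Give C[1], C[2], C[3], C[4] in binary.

C[1] = 0b0011, C[2] = 0b1111, C[3] = 0b0011, C[4] = 0b1001

C[1]: E(K, 0b1000) = 0b0011.
C[2]: E(K, 0b1100) = 0b1111.
C[3]: E(K, 0b1000) = 0b0011.
C[4]: E(K, 0b0110) = 0b1001.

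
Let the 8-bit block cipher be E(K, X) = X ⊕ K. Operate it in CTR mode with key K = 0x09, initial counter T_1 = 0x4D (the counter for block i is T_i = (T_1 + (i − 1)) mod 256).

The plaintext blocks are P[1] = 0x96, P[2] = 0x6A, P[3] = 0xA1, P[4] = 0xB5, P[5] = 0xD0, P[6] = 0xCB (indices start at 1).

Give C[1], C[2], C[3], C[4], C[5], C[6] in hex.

C[1] = 0xD2, C[2] = 0x2D, C[3] = 0xE7, C[4] = 0xEC, C[5] = 0x88, C[6] = 0x90

CTR encryption: S_i = E(K, T_i) where T_i is the counter for block i; C_i = P_i ⊕ S_i.
C[1]: T = 0x4D, S = E(K, T) = 0x44; 0x96 ⊕ 0x44 = 0xD2.
C[2]: T = 0x4E, S = E(K, T) = 0x47; 0x6A ⊕ 0x47 = 0x2D.
C[3]: T = 0x4F, S = E(K, T) = 0x46; 0xA1 ⊕ 0x46 = 0xE7.
C[4]: T = 0x50, S = E(K, T) = 0x59; 0xB5 ⊕ 0x59 = 0xEC.
C[5]: T = 0x51, S = E(K, T) = 0x58; 0xD0 ⊕ 0x58 = 0x88.
C[6]: T = 0x52, S = E(K, T) = 0x5B; 0xCB ⊕ 0x5B = 0x90.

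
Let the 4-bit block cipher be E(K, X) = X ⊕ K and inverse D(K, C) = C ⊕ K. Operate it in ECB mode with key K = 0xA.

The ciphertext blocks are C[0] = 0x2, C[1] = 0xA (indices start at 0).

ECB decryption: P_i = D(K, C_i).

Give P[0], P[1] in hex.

P[0]: D(K, 0x2) = 0x8.
P[1]: D(K, 0xA) = 0x0.

P[0] = 0x8, P[1] = 0x0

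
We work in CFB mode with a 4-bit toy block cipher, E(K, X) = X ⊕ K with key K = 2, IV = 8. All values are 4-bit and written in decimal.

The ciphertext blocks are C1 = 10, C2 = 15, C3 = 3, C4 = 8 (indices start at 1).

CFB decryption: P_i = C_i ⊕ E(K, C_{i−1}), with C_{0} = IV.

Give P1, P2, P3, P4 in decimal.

P1: E(K, 8) = 10; 10 ⊕ 10 = 0.
P2: E(K, 10) = 8; 15 ⊕ 8 = 7.
P3: E(K, 15) = 13; 3 ⊕ 13 = 14.
P4: E(K, 3) = 1; 8 ⊕ 1 = 9.

P1 = 0, P2 = 7, P3 = 14, P4 = 9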